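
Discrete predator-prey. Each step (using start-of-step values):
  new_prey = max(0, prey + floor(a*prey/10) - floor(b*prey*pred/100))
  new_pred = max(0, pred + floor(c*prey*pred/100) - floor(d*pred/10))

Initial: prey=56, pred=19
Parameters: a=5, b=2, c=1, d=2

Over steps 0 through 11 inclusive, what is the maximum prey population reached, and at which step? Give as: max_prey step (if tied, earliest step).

Step 1: prey: 56+28-21=63; pred: 19+10-3=26
Step 2: prey: 63+31-32=62; pred: 26+16-5=37
Step 3: prey: 62+31-45=48; pred: 37+22-7=52
Step 4: prey: 48+24-49=23; pred: 52+24-10=66
Step 5: prey: 23+11-30=4; pred: 66+15-13=68
Step 6: prey: 4+2-5=1; pred: 68+2-13=57
Step 7: prey: 1+0-1=0; pred: 57+0-11=46
Step 8: prey: 0+0-0=0; pred: 46+0-9=37
Step 9: prey: 0+0-0=0; pred: 37+0-7=30
Step 10: prey: 0+0-0=0; pred: 30+0-6=24
Step 11: prey: 0+0-0=0; pred: 24+0-4=20
Max prey = 63 at step 1

Answer: 63 1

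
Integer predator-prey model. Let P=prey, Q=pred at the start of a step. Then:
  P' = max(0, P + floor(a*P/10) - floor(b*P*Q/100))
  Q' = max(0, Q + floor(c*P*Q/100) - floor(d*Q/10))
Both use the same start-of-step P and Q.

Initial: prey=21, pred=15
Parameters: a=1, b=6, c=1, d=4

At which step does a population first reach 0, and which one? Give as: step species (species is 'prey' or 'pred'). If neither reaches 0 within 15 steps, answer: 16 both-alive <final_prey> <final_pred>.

Step 1: prey: 21+2-18=5; pred: 15+3-6=12
Step 2: prey: 5+0-3=2; pred: 12+0-4=8
Step 3: prey: 2+0-0=2; pred: 8+0-3=5
Step 4: prey: 2+0-0=2; pred: 5+0-2=3
Step 5: prey: 2+0-0=2; pred: 3+0-1=2
Step 6: prey: 2+0-0=2; pred: 2+0-0=2
Steps 7-15: state stable at prey=2, pred=2 (no change)
No extinction within 15 steps

Answer: 16 both-alive 2 2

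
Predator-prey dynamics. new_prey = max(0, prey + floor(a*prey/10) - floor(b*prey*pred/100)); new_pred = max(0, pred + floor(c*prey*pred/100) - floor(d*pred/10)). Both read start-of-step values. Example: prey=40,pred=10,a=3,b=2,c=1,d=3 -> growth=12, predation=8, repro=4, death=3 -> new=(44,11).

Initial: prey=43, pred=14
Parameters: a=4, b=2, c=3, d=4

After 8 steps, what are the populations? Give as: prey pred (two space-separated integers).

Answer: 0 14

Derivation:
Step 1: prey: 43+17-12=48; pred: 14+18-5=27
Step 2: prey: 48+19-25=42; pred: 27+38-10=55
Step 3: prey: 42+16-46=12; pred: 55+69-22=102
Step 4: prey: 12+4-24=0; pred: 102+36-40=98
Step 5: prey: 0+0-0=0; pred: 98+0-39=59
Step 6: prey: 0+0-0=0; pred: 59+0-23=36
Step 7: prey: 0+0-0=0; pred: 36+0-14=22
Step 8: prey: 0+0-0=0; pred: 22+0-8=14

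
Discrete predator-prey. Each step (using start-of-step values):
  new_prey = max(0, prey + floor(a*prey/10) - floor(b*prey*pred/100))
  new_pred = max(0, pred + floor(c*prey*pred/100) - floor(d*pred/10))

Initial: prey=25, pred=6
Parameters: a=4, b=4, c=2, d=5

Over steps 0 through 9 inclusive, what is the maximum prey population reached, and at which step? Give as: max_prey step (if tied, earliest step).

Step 1: prey: 25+10-6=29; pred: 6+3-3=6
Step 2: prey: 29+11-6=34; pred: 6+3-3=6
Step 3: prey: 34+13-8=39; pred: 6+4-3=7
Step 4: prey: 39+15-10=44; pred: 7+5-3=9
Step 5: prey: 44+17-15=46; pred: 9+7-4=12
Step 6: prey: 46+18-22=42; pred: 12+11-6=17
Step 7: prey: 42+16-28=30; pred: 17+14-8=23
Step 8: prey: 30+12-27=15; pred: 23+13-11=25
Step 9: prey: 15+6-15=6; pred: 25+7-12=20
Max prey = 46 at step 5

Answer: 46 5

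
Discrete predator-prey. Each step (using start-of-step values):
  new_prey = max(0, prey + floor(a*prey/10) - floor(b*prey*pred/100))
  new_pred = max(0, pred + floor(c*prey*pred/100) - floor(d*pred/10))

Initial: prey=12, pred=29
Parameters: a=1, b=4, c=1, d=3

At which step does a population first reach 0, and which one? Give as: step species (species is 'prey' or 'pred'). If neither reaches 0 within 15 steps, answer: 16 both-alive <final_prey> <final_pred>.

Step 1: prey: 12+1-13=0; pred: 29+3-8=24
First extinction: prey at step 1

Answer: 1 prey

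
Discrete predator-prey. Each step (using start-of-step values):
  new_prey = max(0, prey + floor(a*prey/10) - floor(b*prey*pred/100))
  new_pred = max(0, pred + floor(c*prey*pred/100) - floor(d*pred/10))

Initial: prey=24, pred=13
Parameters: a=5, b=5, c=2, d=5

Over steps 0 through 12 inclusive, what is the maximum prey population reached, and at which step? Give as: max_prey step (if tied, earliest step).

Answer: 60 11

Derivation:
Step 1: prey: 24+12-15=21; pred: 13+6-6=13
Step 2: prey: 21+10-13=18; pred: 13+5-6=12
Step 3: prey: 18+9-10=17; pred: 12+4-6=10
Step 4: prey: 17+8-8=17; pred: 10+3-5=8
Step 5: prey: 17+8-6=19; pred: 8+2-4=6
Step 6: prey: 19+9-5=23; pred: 6+2-3=5
Step 7: prey: 23+11-5=29; pred: 5+2-2=5
Step 8: prey: 29+14-7=36; pred: 5+2-2=5
Step 9: prey: 36+18-9=45; pred: 5+3-2=6
Step 10: prey: 45+22-13=54; pred: 6+5-3=8
Step 11: prey: 54+27-21=60; pred: 8+8-4=12
Step 12: prey: 60+30-36=54; pred: 12+14-6=20
Max prey = 60 at step 11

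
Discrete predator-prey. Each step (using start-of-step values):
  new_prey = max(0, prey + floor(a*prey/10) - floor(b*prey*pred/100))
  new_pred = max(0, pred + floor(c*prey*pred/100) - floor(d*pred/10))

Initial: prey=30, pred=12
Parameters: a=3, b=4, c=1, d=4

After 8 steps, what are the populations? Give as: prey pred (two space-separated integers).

Step 1: prey: 30+9-14=25; pred: 12+3-4=11
Step 2: prey: 25+7-11=21; pred: 11+2-4=9
Step 3: prey: 21+6-7=20; pred: 9+1-3=7
Step 4: prey: 20+6-5=21; pred: 7+1-2=6
Step 5: prey: 21+6-5=22; pred: 6+1-2=5
Step 6: prey: 22+6-4=24; pred: 5+1-2=4
Step 7: prey: 24+7-3=28; pred: 4+0-1=3
Step 8: prey: 28+8-3=33; pred: 3+0-1=2

Answer: 33 2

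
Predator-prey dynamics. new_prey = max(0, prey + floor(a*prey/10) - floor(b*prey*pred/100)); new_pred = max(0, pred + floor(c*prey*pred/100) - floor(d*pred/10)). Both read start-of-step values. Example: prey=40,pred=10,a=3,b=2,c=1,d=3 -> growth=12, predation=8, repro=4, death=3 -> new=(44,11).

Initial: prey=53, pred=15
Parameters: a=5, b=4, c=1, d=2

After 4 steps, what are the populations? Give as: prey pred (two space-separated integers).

Answer: 7 29

Derivation:
Step 1: prey: 53+26-31=48; pred: 15+7-3=19
Step 2: prey: 48+24-36=36; pred: 19+9-3=25
Step 3: prey: 36+18-36=18; pred: 25+9-5=29
Step 4: prey: 18+9-20=7; pred: 29+5-5=29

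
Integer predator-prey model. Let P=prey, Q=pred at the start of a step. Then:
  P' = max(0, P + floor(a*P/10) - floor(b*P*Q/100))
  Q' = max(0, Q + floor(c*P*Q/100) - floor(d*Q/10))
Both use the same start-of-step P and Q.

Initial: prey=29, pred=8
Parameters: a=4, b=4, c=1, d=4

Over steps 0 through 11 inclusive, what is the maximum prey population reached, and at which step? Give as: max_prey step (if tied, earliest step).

Step 1: prey: 29+11-9=31; pred: 8+2-3=7
Step 2: prey: 31+12-8=35; pred: 7+2-2=7
Step 3: prey: 35+14-9=40; pred: 7+2-2=7
Step 4: prey: 40+16-11=45; pred: 7+2-2=7
Step 5: prey: 45+18-12=51; pred: 7+3-2=8
Step 6: prey: 51+20-16=55; pred: 8+4-3=9
Step 7: prey: 55+22-19=58; pred: 9+4-3=10
Step 8: prey: 58+23-23=58; pred: 10+5-4=11
Step 9: prey: 58+23-25=56; pred: 11+6-4=13
Step 10: prey: 56+22-29=49; pred: 13+7-5=15
Step 11: prey: 49+19-29=39; pred: 15+7-6=16
Max prey = 58 at step 7

Answer: 58 7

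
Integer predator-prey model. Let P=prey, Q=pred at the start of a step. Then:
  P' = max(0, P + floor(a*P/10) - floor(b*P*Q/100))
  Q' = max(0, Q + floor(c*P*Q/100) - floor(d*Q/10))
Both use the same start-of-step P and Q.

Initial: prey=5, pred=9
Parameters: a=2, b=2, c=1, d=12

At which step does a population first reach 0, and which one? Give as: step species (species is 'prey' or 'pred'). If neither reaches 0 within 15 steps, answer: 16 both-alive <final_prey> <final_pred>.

Answer: 1 pred

Derivation:
Step 1: prey: 5+1-0=6; pred: 9+0-10=0
First extinction: pred at step 1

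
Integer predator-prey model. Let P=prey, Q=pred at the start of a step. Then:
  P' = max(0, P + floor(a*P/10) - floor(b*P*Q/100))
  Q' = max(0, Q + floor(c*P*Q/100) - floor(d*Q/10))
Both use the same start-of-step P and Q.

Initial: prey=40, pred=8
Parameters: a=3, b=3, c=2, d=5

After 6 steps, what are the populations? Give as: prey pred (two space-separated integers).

Step 1: prey: 40+12-9=43; pred: 8+6-4=10
Step 2: prey: 43+12-12=43; pred: 10+8-5=13
Step 3: prey: 43+12-16=39; pred: 13+11-6=18
Step 4: prey: 39+11-21=29; pred: 18+14-9=23
Step 5: prey: 29+8-20=17; pred: 23+13-11=25
Step 6: prey: 17+5-12=10; pred: 25+8-12=21

Answer: 10 21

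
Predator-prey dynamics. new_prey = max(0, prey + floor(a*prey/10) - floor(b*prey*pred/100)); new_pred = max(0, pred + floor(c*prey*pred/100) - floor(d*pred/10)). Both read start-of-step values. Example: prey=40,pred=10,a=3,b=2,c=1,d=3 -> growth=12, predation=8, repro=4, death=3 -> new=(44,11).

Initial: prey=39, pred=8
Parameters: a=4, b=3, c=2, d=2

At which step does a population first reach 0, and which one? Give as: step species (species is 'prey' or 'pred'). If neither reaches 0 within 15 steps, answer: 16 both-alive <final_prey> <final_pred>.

Answer: 5 prey

Derivation:
Step 1: prey: 39+15-9=45; pred: 8+6-1=13
Step 2: prey: 45+18-17=46; pred: 13+11-2=22
Step 3: prey: 46+18-30=34; pred: 22+20-4=38
Step 4: prey: 34+13-38=9; pred: 38+25-7=56
Step 5: prey: 9+3-15=0; pred: 56+10-11=55
First extinction: prey at step 5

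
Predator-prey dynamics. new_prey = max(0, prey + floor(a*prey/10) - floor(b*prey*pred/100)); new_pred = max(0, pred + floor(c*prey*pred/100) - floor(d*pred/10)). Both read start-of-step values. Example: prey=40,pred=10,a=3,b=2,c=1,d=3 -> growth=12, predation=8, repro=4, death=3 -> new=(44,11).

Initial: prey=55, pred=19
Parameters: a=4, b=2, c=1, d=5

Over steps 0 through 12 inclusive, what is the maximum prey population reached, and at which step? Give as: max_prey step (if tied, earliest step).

Answer: 57 1

Derivation:
Step 1: prey: 55+22-20=57; pred: 19+10-9=20
Step 2: prey: 57+22-22=57; pred: 20+11-10=21
Step 3: prey: 57+22-23=56; pred: 21+11-10=22
Step 4: prey: 56+22-24=54; pred: 22+12-11=23
Step 5: prey: 54+21-24=51; pred: 23+12-11=24
Step 6: prey: 51+20-24=47; pred: 24+12-12=24
Step 7: prey: 47+18-22=43; pred: 24+11-12=23
Step 8: prey: 43+17-19=41; pred: 23+9-11=21
Step 9: prey: 41+16-17=40; pred: 21+8-10=19
Step 10: prey: 40+16-15=41; pred: 19+7-9=17
Step 11: prey: 41+16-13=44; pred: 17+6-8=15
Step 12: prey: 44+17-13=48; pred: 15+6-7=14
Max prey = 57 at step 1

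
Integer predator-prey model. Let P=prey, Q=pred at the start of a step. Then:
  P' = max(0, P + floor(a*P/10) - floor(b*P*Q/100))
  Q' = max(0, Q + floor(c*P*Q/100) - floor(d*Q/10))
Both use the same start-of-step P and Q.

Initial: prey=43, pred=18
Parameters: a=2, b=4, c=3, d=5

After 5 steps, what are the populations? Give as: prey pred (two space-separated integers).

Step 1: prey: 43+8-30=21; pred: 18+23-9=32
Step 2: prey: 21+4-26=0; pred: 32+20-16=36
Step 3: prey: 0+0-0=0; pred: 36+0-18=18
Step 4: prey: 0+0-0=0; pred: 18+0-9=9
Step 5: prey: 0+0-0=0; pred: 9+0-4=5

Answer: 0 5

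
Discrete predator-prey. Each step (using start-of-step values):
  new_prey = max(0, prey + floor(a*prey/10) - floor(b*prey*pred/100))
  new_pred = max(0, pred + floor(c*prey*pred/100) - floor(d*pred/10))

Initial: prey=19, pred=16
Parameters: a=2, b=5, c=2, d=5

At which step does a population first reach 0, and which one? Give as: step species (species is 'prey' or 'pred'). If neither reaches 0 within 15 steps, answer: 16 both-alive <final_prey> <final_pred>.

Step 1: prey: 19+3-15=7; pred: 16+6-8=14
Step 2: prey: 7+1-4=4; pred: 14+1-7=8
Step 3: prey: 4+0-1=3; pred: 8+0-4=4
Step 4: prey: 3+0-0=3; pred: 4+0-2=2
Step 5: prey: 3+0-0=3; pred: 2+0-1=1
Step 6: prey: 3+0-0=3; pred: 1+0-0=1
Steps 7-15: state stable at prey=3, pred=1 (no change)
No extinction within 15 steps

Answer: 16 both-alive 3 1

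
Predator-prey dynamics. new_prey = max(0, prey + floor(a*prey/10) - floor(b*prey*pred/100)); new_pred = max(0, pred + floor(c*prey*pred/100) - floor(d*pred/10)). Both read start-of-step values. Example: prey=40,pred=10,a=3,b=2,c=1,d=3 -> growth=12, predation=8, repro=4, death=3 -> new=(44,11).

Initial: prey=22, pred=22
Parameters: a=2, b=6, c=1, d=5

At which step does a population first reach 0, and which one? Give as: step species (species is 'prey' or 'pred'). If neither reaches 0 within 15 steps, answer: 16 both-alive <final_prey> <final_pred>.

Answer: 1 prey

Derivation:
Step 1: prey: 22+4-29=0; pred: 22+4-11=15
First extinction: prey at step 1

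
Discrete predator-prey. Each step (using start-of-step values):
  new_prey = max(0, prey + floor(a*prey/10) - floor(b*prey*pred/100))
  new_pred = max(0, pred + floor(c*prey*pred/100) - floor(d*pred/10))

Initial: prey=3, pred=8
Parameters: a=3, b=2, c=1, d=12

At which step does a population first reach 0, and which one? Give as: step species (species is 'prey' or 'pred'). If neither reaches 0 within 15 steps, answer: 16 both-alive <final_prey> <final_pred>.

Step 1: prey: 3+0-0=3; pred: 8+0-9=0
First extinction: pred at step 1

Answer: 1 pred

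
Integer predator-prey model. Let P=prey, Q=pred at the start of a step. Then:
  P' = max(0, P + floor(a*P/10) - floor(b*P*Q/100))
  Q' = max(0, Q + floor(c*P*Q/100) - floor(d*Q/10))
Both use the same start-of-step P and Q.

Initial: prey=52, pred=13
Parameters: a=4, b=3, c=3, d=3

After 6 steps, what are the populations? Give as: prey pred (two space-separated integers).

Step 1: prey: 52+20-20=52; pred: 13+20-3=30
Step 2: prey: 52+20-46=26; pred: 30+46-9=67
Step 3: prey: 26+10-52=0; pred: 67+52-20=99
Step 4: prey: 0+0-0=0; pred: 99+0-29=70
Step 5: prey: 0+0-0=0; pred: 70+0-21=49
Step 6: prey: 0+0-0=0; pred: 49+0-14=35

Answer: 0 35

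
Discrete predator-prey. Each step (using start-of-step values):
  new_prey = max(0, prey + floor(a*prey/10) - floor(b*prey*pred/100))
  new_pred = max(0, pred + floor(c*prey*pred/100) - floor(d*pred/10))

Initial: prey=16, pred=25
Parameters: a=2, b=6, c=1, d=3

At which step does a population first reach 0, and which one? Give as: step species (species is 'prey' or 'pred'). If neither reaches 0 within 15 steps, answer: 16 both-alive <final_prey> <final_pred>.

Step 1: prey: 16+3-24=0; pred: 25+4-7=22
First extinction: prey at step 1

Answer: 1 prey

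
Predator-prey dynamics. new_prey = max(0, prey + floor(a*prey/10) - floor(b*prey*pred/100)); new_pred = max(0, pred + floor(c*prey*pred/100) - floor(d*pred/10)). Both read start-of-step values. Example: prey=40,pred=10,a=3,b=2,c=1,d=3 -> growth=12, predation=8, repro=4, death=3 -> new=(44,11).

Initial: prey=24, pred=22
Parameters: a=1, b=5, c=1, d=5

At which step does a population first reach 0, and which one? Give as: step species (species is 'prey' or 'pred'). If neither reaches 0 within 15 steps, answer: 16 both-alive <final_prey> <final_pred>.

Answer: 1 prey

Derivation:
Step 1: prey: 24+2-26=0; pred: 22+5-11=16
First extinction: prey at step 1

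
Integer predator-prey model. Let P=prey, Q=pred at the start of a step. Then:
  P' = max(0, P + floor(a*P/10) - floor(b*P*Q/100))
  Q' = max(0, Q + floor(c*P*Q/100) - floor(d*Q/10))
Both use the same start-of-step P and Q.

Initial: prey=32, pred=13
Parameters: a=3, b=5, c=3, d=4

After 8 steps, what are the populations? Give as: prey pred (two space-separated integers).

Answer: 0 2

Derivation:
Step 1: prey: 32+9-20=21; pred: 13+12-5=20
Step 2: prey: 21+6-21=6; pred: 20+12-8=24
Step 3: prey: 6+1-7=0; pred: 24+4-9=19
Step 4: prey: 0+0-0=0; pred: 19+0-7=12
Step 5: prey: 0+0-0=0; pred: 12+0-4=8
Step 6: prey: 0+0-0=0; pred: 8+0-3=5
Step 7: prey: 0+0-0=0; pred: 5+0-2=3
Step 8: prey: 0+0-0=0; pred: 3+0-1=2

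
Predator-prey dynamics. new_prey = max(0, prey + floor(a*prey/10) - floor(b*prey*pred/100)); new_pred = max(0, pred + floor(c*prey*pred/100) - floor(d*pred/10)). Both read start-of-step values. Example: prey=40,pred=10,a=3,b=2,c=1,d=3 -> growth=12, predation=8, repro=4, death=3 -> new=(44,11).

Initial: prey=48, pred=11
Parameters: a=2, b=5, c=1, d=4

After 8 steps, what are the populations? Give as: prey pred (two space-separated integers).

Step 1: prey: 48+9-26=31; pred: 11+5-4=12
Step 2: prey: 31+6-18=19; pred: 12+3-4=11
Step 3: prey: 19+3-10=12; pred: 11+2-4=9
Step 4: prey: 12+2-5=9; pred: 9+1-3=7
Step 5: prey: 9+1-3=7; pred: 7+0-2=5
Step 6: prey: 7+1-1=7; pred: 5+0-2=3
Step 7: prey: 7+1-1=7; pred: 3+0-1=2
Step 8: prey: 7+1-0=8; pred: 2+0-0=2

Answer: 8 2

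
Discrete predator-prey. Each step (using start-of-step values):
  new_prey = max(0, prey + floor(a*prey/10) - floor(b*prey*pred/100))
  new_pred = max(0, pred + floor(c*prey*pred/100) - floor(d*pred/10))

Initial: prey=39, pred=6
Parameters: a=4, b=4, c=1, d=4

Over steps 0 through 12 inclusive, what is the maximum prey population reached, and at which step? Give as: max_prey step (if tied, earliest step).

Answer: 72 5

Derivation:
Step 1: prey: 39+15-9=45; pred: 6+2-2=6
Step 2: prey: 45+18-10=53; pred: 6+2-2=6
Step 3: prey: 53+21-12=62; pred: 6+3-2=7
Step 4: prey: 62+24-17=69; pred: 7+4-2=9
Step 5: prey: 69+27-24=72; pred: 9+6-3=12
Step 6: prey: 72+28-34=66; pred: 12+8-4=16
Step 7: prey: 66+26-42=50; pred: 16+10-6=20
Step 8: prey: 50+20-40=30; pred: 20+10-8=22
Step 9: prey: 30+12-26=16; pred: 22+6-8=20
Step 10: prey: 16+6-12=10; pred: 20+3-8=15
Step 11: prey: 10+4-6=8; pred: 15+1-6=10
Step 12: prey: 8+3-3=8; pred: 10+0-4=6
Max prey = 72 at step 5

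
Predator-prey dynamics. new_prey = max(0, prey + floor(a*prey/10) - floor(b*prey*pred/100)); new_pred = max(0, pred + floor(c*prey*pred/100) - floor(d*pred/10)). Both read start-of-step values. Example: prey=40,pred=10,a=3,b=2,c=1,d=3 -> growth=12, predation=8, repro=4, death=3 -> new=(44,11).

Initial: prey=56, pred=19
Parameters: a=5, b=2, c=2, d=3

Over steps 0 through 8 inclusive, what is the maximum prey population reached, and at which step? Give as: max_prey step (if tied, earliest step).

Step 1: prey: 56+28-21=63; pred: 19+21-5=35
Step 2: prey: 63+31-44=50; pred: 35+44-10=69
Step 3: prey: 50+25-69=6; pred: 69+69-20=118
Step 4: prey: 6+3-14=0; pred: 118+14-35=97
Step 5: prey: 0+0-0=0; pred: 97+0-29=68
Step 6: prey: 0+0-0=0; pred: 68+0-20=48
Step 7: prey: 0+0-0=0; pred: 48+0-14=34
Step 8: prey: 0+0-0=0; pred: 34+0-10=24
Max prey = 63 at step 1

Answer: 63 1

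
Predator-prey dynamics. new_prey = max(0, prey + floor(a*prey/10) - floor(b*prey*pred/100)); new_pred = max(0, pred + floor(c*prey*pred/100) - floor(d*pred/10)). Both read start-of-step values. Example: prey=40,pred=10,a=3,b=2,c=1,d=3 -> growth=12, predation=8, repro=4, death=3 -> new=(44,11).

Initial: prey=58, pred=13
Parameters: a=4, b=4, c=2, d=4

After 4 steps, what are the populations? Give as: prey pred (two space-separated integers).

Answer: 0 25

Derivation:
Step 1: prey: 58+23-30=51; pred: 13+15-5=23
Step 2: prey: 51+20-46=25; pred: 23+23-9=37
Step 3: prey: 25+10-37=0; pred: 37+18-14=41
Step 4: prey: 0+0-0=0; pred: 41+0-16=25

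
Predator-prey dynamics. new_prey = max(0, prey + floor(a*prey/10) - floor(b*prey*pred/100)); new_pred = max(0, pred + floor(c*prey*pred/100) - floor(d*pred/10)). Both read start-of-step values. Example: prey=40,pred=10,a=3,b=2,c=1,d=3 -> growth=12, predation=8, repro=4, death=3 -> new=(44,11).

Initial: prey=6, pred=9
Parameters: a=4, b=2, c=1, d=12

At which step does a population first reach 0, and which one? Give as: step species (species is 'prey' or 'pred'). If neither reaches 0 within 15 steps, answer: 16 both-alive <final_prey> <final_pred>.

Answer: 1 pred

Derivation:
Step 1: prey: 6+2-1=7; pred: 9+0-10=0
First extinction: pred at step 1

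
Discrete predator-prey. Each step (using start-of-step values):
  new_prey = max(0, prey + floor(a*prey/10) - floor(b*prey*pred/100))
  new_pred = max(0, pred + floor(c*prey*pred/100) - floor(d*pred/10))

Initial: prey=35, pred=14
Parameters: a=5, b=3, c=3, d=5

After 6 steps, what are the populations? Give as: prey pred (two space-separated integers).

Step 1: prey: 35+17-14=38; pred: 14+14-7=21
Step 2: prey: 38+19-23=34; pred: 21+23-10=34
Step 3: prey: 34+17-34=17; pred: 34+34-17=51
Step 4: prey: 17+8-26=0; pred: 51+26-25=52
Step 5: prey: 0+0-0=0; pred: 52+0-26=26
Step 6: prey: 0+0-0=0; pred: 26+0-13=13

Answer: 0 13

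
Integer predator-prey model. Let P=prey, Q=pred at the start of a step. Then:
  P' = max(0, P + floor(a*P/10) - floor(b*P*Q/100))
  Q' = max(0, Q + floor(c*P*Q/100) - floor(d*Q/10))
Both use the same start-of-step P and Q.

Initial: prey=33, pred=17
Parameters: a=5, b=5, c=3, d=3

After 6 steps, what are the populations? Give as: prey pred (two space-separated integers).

Step 1: prey: 33+16-28=21; pred: 17+16-5=28
Step 2: prey: 21+10-29=2; pred: 28+17-8=37
Step 3: prey: 2+1-3=0; pred: 37+2-11=28
Step 4: prey: 0+0-0=0; pred: 28+0-8=20
Step 5: prey: 0+0-0=0; pred: 20+0-6=14
Step 6: prey: 0+0-0=0; pred: 14+0-4=10

Answer: 0 10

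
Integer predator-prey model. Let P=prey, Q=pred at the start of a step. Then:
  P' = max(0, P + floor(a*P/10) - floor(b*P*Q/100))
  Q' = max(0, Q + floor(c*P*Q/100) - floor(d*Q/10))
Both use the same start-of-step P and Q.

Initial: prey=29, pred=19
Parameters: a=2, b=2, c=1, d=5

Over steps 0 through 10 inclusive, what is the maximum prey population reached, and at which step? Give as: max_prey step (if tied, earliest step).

Answer: 52 10

Derivation:
Step 1: prey: 29+5-11=23; pred: 19+5-9=15
Step 2: prey: 23+4-6=21; pred: 15+3-7=11
Step 3: prey: 21+4-4=21; pred: 11+2-5=8
Step 4: prey: 21+4-3=22; pred: 8+1-4=5
Step 5: prey: 22+4-2=24; pred: 5+1-2=4
Step 6: prey: 24+4-1=27; pred: 4+0-2=2
Step 7: prey: 27+5-1=31; pred: 2+0-1=1
Step 8: prey: 31+6-0=37; pred: 1+0-0=1
Step 9: prey: 37+7-0=44; pred: 1+0-0=1
Step 10: prey: 44+8-0=52; pred: 1+0-0=1
Max prey = 52 at step 10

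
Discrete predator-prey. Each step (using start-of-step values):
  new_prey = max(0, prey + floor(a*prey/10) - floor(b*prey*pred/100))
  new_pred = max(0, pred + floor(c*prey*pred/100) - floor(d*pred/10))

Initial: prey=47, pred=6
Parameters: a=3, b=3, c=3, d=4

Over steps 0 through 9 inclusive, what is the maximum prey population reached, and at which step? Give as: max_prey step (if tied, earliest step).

Step 1: prey: 47+14-8=53; pred: 6+8-2=12
Step 2: prey: 53+15-19=49; pred: 12+19-4=27
Step 3: prey: 49+14-39=24; pred: 27+39-10=56
Step 4: prey: 24+7-40=0; pred: 56+40-22=74
Step 5: prey: 0+0-0=0; pred: 74+0-29=45
Step 6: prey: 0+0-0=0; pred: 45+0-18=27
Step 7: prey: 0+0-0=0; pred: 27+0-10=17
Step 8: prey: 0+0-0=0; pred: 17+0-6=11
Step 9: prey: 0+0-0=0; pred: 11+0-4=7
Max prey = 53 at step 1

Answer: 53 1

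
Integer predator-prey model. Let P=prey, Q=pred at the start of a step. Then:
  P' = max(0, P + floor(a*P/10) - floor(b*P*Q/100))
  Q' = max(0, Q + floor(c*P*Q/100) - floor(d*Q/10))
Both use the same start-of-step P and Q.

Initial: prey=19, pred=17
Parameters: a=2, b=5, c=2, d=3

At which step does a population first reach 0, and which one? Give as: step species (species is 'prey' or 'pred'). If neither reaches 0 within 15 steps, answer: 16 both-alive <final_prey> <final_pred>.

Step 1: prey: 19+3-16=6; pred: 17+6-5=18
Step 2: prey: 6+1-5=2; pred: 18+2-5=15
Step 3: prey: 2+0-1=1; pred: 15+0-4=11
Step 4: prey: 1+0-0=1; pred: 11+0-3=8
Step 5: prey: 1+0-0=1; pred: 8+0-2=6
Step 6: prey: 1+0-0=1; pred: 6+0-1=5
Step 7: prey: 1+0-0=1; pred: 5+0-1=4
Step 8: prey: 1+0-0=1; pred: 4+0-1=3
Step 9: prey: 1+0-0=1; pred: 3+0-0=3
Steps 10-15: state stable at prey=1, pred=3 (no change)
No extinction within 15 steps

Answer: 16 both-alive 1 3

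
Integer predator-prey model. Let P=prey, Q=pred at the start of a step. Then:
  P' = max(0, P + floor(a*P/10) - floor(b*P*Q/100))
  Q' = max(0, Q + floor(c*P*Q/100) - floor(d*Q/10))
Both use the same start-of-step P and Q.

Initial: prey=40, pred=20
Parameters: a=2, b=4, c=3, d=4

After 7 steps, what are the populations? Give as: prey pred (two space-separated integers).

Step 1: prey: 40+8-32=16; pred: 20+24-8=36
Step 2: prey: 16+3-23=0; pred: 36+17-14=39
Step 3: prey: 0+0-0=0; pred: 39+0-15=24
Step 4: prey: 0+0-0=0; pred: 24+0-9=15
Step 5: prey: 0+0-0=0; pred: 15+0-6=9
Step 6: prey: 0+0-0=0; pred: 9+0-3=6
Step 7: prey: 0+0-0=0; pred: 6+0-2=4

Answer: 0 4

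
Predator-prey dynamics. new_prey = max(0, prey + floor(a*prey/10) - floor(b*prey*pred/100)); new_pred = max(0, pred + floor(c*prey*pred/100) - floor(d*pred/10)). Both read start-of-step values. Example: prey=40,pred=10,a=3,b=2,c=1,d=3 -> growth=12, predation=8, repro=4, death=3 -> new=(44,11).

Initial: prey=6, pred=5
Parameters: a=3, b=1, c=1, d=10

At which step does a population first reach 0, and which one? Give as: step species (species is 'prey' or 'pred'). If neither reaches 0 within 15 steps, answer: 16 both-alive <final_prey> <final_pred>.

Answer: 1 pred

Derivation:
Step 1: prey: 6+1-0=7; pred: 5+0-5=0
First extinction: pred at step 1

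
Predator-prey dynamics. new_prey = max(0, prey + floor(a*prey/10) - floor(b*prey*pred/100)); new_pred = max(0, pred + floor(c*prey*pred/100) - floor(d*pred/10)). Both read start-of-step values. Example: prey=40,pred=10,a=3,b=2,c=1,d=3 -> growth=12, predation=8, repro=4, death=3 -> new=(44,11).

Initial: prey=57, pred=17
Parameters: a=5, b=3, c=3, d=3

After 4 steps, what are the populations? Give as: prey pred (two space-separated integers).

Answer: 0 80

Derivation:
Step 1: prey: 57+28-29=56; pred: 17+29-5=41
Step 2: prey: 56+28-68=16; pred: 41+68-12=97
Step 3: prey: 16+8-46=0; pred: 97+46-29=114
Step 4: prey: 0+0-0=0; pred: 114+0-34=80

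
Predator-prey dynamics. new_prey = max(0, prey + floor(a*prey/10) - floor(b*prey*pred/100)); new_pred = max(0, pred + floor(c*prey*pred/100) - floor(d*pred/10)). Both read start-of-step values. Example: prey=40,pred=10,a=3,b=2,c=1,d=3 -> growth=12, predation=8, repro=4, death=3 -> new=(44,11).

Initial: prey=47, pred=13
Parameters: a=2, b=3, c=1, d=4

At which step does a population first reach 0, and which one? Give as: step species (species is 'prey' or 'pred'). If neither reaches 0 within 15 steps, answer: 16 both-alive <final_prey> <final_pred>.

Answer: 16 both-alive 40 2

Derivation:
Step 1: prey: 47+9-18=38; pred: 13+6-5=14
Step 2: prey: 38+7-15=30; pred: 14+5-5=14
Step 3: prey: 30+6-12=24; pred: 14+4-5=13
Step 4: prey: 24+4-9=19; pred: 13+3-5=11
Step 5: prey: 19+3-6=16; pred: 11+2-4=9
Step 6: prey: 16+3-4=15; pred: 9+1-3=7
Step 7: prey: 15+3-3=15; pred: 7+1-2=6
Step 8: prey: 15+3-2=16; pred: 6+0-2=4
Step 9: prey: 16+3-1=18; pred: 4+0-1=3
Step 10: prey: 18+3-1=20; pred: 3+0-1=2
Step 11: prey: 20+4-1=23; pred: 2+0-0=2
Step 12: prey: 23+4-1=26; pred: 2+0-0=2
Step 13: prey: 26+5-1=30; pred: 2+0-0=2
Step 14: prey: 30+6-1=35; pred: 2+0-0=2
Step 15: prey: 35+7-2=40; pred: 2+0-0=2
No extinction within 15 steps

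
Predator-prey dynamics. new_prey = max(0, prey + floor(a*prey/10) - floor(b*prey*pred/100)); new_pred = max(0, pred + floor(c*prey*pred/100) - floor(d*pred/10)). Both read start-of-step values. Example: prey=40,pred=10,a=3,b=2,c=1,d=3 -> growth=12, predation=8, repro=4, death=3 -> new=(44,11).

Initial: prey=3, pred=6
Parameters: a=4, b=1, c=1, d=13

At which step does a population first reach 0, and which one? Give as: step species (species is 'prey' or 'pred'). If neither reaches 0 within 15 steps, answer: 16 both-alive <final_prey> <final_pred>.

Step 1: prey: 3+1-0=4; pred: 6+0-7=0
First extinction: pred at step 1

Answer: 1 pred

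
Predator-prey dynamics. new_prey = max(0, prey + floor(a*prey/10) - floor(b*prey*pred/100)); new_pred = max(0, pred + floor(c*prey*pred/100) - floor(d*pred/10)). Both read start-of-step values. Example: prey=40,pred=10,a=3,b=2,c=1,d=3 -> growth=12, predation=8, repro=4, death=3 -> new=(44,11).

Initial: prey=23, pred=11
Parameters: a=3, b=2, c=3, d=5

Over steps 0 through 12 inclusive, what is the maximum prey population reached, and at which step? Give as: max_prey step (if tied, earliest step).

Answer: 25 2

Derivation:
Step 1: prey: 23+6-5=24; pred: 11+7-5=13
Step 2: prey: 24+7-6=25; pred: 13+9-6=16
Step 3: prey: 25+7-8=24; pred: 16+12-8=20
Step 4: prey: 24+7-9=22; pred: 20+14-10=24
Step 5: prey: 22+6-10=18; pred: 24+15-12=27
Step 6: prey: 18+5-9=14; pred: 27+14-13=28
Step 7: prey: 14+4-7=11; pred: 28+11-14=25
Step 8: prey: 11+3-5=9; pred: 25+8-12=21
Step 9: prey: 9+2-3=8; pred: 21+5-10=16
Step 10: prey: 8+2-2=8; pred: 16+3-8=11
Step 11: prey: 8+2-1=9; pred: 11+2-5=8
Step 12: prey: 9+2-1=10; pred: 8+2-4=6
Max prey = 25 at step 2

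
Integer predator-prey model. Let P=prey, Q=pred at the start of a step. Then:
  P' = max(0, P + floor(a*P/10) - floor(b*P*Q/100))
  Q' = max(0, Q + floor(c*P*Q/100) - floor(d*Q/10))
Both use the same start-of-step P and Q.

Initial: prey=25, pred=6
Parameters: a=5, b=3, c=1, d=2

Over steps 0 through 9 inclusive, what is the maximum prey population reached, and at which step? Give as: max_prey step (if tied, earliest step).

Step 1: prey: 25+12-4=33; pred: 6+1-1=6
Step 2: prey: 33+16-5=44; pred: 6+1-1=6
Step 3: prey: 44+22-7=59; pred: 6+2-1=7
Step 4: prey: 59+29-12=76; pred: 7+4-1=10
Step 5: prey: 76+38-22=92; pred: 10+7-2=15
Step 6: prey: 92+46-41=97; pred: 15+13-3=25
Step 7: prey: 97+48-72=73; pred: 25+24-5=44
Step 8: prey: 73+36-96=13; pred: 44+32-8=68
Step 9: prey: 13+6-26=0; pred: 68+8-13=63
Max prey = 97 at step 6

Answer: 97 6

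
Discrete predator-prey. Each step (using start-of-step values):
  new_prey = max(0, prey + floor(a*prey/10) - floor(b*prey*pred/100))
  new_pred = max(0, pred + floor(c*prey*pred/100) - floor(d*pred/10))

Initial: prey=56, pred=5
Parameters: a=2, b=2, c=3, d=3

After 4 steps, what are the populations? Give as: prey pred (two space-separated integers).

Answer: 0 134

Derivation:
Step 1: prey: 56+11-5=62; pred: 5+8-1=12
Step 2: prey: 62+12-14=60; pred: 12+22-3=31
Step 3: prey: 60+12-37=35; pred: 31+55-9=77
Step 4: prey: 35+7-53=0; pred: 77+80-23=134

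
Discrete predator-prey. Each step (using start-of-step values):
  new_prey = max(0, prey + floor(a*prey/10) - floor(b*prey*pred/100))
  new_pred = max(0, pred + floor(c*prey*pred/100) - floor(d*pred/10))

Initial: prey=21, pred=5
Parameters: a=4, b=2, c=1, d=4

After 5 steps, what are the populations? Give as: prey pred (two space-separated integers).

Answer: 82 5

Derivation:
Step 1: prey: 21+8-2=27; pred: 5+1-2=4
Step 2: prey: 27+10-2=35; pred: 4+1-1=4
Step 3: prey: 35+14-2=47; pred: 4+1-1=4
Step 4: prey: 47+18-3=62; pred: 4+1-1=4
Step 5: prey: 62+24-4=82; pred: 4+2-1=5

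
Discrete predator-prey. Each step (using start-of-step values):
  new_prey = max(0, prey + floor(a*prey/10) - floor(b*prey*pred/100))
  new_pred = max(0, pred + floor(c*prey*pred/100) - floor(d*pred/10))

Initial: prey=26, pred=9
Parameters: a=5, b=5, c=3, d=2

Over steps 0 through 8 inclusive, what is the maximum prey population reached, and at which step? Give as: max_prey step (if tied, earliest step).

Answer: 28 1

Derivation:
Step 1: prey: 26+13-11=28; pred: 9+7-1=15
Step 2: prey: 28+14-21=21; pred: 15+12-3=24
Step 3: prey: 21+10-25=6; pred: 24+15-4=35
Step 4: prey: 6+3-10=0; pred: 35+6-7=34
Step 5: prey: 0+0-0=0; pred: 34+0-6=28
Step 6: prey: 0+0-0=0; pred: 28+0-5=23
Step 7: prey: 0+0-0=0; pred: 23+0-4=19
Step 8: prey: 0+0-0=0; pred: 19+0-3=16
Max prey = 28 at step 1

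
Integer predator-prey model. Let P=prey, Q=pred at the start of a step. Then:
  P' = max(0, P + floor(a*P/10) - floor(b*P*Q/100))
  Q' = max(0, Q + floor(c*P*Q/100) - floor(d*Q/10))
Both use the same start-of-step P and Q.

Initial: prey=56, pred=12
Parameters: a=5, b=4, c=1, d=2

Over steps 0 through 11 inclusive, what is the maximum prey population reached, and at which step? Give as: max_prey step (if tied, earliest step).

Step 1: prey: 56+28-26=58; pred: 12+6-2=16
Step 2: prey: 58+29-37=50; pred: 16+9-3=22
Step 3: prey: 50+25-44=31; pred: 22+11-4=29
Step 4: prey: 31+15-35=11; pred: 29+8-5=32
Step 5: prey: 11+5-14=2; pred: 32+3-6=29
Step 6: prey: 2+1-2=1; pred: 29+0-5=24
Step 7: prey: 1+0-0=1; pred: 24+0-4=20
Step 8: prey: 1+0-0=1; pred: 20+0-4=16
Step 9: prey: 1+0-0=1; pred: 16+0-3=13
Step 10: prey: 1+0-0=1; pred: 13+0-2=11
Step 11: prey: 1+0-0=1; pred: 11+0-2=9
Max prey = 58 at step 1

Answer: 58 1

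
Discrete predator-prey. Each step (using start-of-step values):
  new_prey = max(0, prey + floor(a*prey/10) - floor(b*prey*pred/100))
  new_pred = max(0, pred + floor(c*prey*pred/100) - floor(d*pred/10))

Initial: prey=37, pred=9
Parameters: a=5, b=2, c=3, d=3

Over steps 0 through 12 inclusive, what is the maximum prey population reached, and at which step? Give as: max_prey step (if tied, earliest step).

Answer: 58 2

Derivation:
Step 1: prey: 37+18-6=49; pred: 9+9-2=16
Step 2: prey: 49+24-15=58; pred: 16+23-4=35
Step 3: prey: 58+29-40=47; pred: 35+60-10=85
Step 4: prey: 47+23-79=0; pred: 85+119-25=179
Step 5: prey: 0+0-0=0; pred: 179+0-53=126
Step 6: prey: 0+0-0=0; pred: 126+0-37=89
Step 7: prey: 0+0-0=0; pred: 89+0-26=63
Step 8: prey: 0+0-0=0; pred: 63+0-18=45
Step 9: prey: 0+0-0=0; pred: 45+0-13=32
Step 10: prey: 0+0-0=0; pred: 32+0-9=23
Step 11: prey: 0+0-0=0; pred: 23+0-6=17
Step 12: prey: 0+0-0=0; pred: 17+0-5=12
Max prey = 58 at step 2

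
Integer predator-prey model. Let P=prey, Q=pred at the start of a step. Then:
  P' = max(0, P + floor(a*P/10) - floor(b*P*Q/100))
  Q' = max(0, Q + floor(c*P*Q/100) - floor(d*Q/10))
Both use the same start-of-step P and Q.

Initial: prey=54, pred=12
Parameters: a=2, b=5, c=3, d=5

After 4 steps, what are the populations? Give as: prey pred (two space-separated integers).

Step 1: prey: 54+10-32=32; pred: 12+19-6=25
Step 2: prey: 32+6-40=0; pred: 25+24-12=37
Step 3: prey: 0+0-0=0; pred: 37+0-18=19
Step 4: prey: 0+0-0=0; pred: 19+0-9=10

Answer: 0 10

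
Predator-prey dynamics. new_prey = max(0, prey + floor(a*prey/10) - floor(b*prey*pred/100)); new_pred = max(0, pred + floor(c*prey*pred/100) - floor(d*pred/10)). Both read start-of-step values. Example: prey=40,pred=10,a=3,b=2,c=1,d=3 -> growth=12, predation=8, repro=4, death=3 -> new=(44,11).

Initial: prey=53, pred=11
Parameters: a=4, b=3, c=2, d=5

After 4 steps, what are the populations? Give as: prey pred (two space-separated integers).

Answer: 4 44

Derivation:
Step 1: prey: 53+21-17=57; pred: 11+11-5=17
Step 2: prey: 57+22-29=50; pred: 17+19-8=28
Step 3: prey: 50+20-42=28; pred: 28+28-14=42
Step 4: prey: 28+11-35=4; pred: 42+23-21=44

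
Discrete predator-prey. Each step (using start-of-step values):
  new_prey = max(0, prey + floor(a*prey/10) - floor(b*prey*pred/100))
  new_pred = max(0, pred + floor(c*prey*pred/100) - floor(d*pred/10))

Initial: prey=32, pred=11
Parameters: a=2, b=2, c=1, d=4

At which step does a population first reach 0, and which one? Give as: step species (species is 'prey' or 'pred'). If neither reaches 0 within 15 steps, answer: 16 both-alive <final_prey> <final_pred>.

Step 1: prey: 32+6-7=31; pred: 11+3-4=10
Step 2: prey: 31+6-6=31; pred: 10+3-4=9
Step 3: prey: 31+6-5=32; pred: 9+2-3=8
Step 4: prey: 32+6-5=33; pred: 8+2-3=7
Step 5: prey: 33+6-4=35; pred: 7+2-2=7
Step 6: prey: 35+7-4=38; pred: 7+2-2=7
Step 7: prey: 38+7-5=40; pred: 7+2-2=7
Step 8: prey: 40+8-5=43; pred: 7+2-2=7
Step 9: prey: 43+8-6=45; pred: 7+3-2=8
Step 10: prey: 45+9-7=47; pred: 8+3-3=8
Step 11: prey: 47+9-7=49; pred: 8+3-3=8
Step 12: prey: 49+9-7=51; pred: 8+3-3=8
Step 13: prey: 51+10-8=53; pred: 8+4-3=9
Step 14: prey: 53+10-9=54; pred: 9+4-3=10
Step 15: prey: 54+10-10=54; pred: 10+5-4=11
No extinction within 15 steps

Answer: 16 both-alive 54 11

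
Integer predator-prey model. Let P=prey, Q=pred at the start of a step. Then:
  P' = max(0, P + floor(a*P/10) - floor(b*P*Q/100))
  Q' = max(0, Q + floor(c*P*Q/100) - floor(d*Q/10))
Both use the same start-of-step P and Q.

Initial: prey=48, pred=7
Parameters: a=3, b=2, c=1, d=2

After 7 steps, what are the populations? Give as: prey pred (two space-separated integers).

Answer: 7 49

Derivation:
Step 1: prey: 48+14-6=56; pred: 7+3-1=9
Step 2: prey: 56+16-10=62; pred: 9+5-1=13
Step 3: prey: 62+18-16=64; pred: 13+8-2=19
Step 4: prey: 64+19-24=59; pred: 19+12-3=28
Step 5: prey: 59+17-33=43; pred: 28+16-5=39
Step 6: prey: 43+12-33=22; pred: 39+16-7=48
Step 7: prey: 22+6-21=7; pred: 48+10-9=49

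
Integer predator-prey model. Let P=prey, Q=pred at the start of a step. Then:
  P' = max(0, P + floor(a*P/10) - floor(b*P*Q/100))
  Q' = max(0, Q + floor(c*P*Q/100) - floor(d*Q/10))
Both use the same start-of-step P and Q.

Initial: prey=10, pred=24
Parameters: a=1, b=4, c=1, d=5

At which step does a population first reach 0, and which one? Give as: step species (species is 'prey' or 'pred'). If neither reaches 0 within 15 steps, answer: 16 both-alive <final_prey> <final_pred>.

Step 1: prey: 10+1-9=2; pred: 24+2-12=14
Step 2: prey: 2+0-1=1; pred: 14+0-7=7
Step 3: prey: 1+0-0=1; pred: 7+0-3=4
Step 4: prey: 1+0-0=1; pred: 4+0-2=2
Step 5: prey: 1+0-0=1; pred: 2+0-1=1
Step 6: prey: 1+0-0=1; pred: 1+0-0=1
Steps 7-15: state stable at prey=1, pred=1 (no change)
No extinction within 15 steps

Answer: 16 both-alive 1 1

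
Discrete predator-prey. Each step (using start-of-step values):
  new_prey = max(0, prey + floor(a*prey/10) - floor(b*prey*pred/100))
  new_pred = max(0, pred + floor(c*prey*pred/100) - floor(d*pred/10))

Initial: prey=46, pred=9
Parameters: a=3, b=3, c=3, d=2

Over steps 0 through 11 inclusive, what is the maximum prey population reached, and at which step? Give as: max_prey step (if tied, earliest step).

Step 1: prey: 46+13-12=47; pred: 9+12-1=20
Step 2: prey: 47+14-28=33; pred: 20+28-4=44
Step 3: prey: 33+9-43=0; pred: 44+43-8=79
Step 4: prey: 0+0-0=0; pred: 79+0-15=64
Step 5: prey: 0+0-0=0; pred: 64+0-12=52
Step 6: prey: 0+0-0=0; pred: 52+0-10=42
Step 7: prey: 0+0-0=0; pred: 42+0-8=34
Step 8: prey: 0+0-0=0; pred: 34+0-6=28
Step 9: prey: 0+0-0=0; pred: 28+0-5=23
Step 10: prey: 0+0-0=0; pred: 23+0-4=19
Step 11: prey: 0+0-0=0; pred: 19+0-3=16
Max prey = 47 at step 1

Answer: 47 1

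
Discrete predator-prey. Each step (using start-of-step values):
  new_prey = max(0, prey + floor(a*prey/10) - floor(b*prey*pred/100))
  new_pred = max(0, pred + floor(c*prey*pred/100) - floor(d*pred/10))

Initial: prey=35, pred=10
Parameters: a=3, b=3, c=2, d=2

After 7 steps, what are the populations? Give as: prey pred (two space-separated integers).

Step 1: prey: 35+10-10=35; pred: 10+7-2=15
Step 2: prey: 35+10-15=30; pred: 15+10-3=22
Step 3: prey: 30+9-19=20; pred: 22+13-4=31
Step 4: prey: 20+6-18=8; pred: 31+12-6=37
Step 5: prey: 8+2-8=2; pred: 37+5-7=35
Step 6: prey: 2+0-2=0; pred: 35+1-7=29
Step 7: prey: 0+0-0=0; pred: 29+0-5=24

Answer: 0 24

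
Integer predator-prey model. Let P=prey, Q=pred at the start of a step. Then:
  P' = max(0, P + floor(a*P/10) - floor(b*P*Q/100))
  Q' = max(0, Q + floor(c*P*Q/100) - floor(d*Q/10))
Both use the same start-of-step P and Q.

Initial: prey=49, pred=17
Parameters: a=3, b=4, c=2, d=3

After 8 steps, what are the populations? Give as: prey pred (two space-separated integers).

Answer: 0 6

Derivation:
Step 1: prey: 49+14-33=30; pred: 17+16-5=28
Step 2: prey: 30+9-33=6; pred: 28+16-8=36
Step 3: prey: 6+1-8=0; pred: 36+4-10=30
Step 4: prey: 0+0-0=0; pred: 30+0-9=21
Step 5: prey: 0+0-0=0; pred: 21+0-6=15
Step 6: prey: 0+0-0=0; pred: 15+0-4=11
Step 7: prey: 0+0-0=0; pred: 11+0-3=8
Step 8: prey: 0+0-0=0; pred: 8+0-2=6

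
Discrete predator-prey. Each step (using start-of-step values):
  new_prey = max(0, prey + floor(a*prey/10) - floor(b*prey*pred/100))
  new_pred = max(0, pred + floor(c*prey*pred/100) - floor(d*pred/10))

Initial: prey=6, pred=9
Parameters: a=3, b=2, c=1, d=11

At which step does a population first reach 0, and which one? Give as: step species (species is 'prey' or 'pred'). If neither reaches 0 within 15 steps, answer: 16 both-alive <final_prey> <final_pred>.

Step 1: prey: 6+1-1=6; pred: 9+0-9=0
First extinction: pred at step 1

Answer: 1 pred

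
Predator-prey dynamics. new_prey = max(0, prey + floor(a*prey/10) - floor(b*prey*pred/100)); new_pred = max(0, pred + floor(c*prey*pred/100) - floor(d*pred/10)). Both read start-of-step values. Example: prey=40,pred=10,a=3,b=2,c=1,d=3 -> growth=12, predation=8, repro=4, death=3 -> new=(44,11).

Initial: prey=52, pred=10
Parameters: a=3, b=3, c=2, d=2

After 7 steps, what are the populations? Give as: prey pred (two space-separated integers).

Step 1: prey: 52+15-15=52; pred: 10+10-2=18
Step 2: prey: 52+15-28=39; pred: 18+18-3=33
Step 3: prey: 39+11-38=12; pred: 33+25-6=52
Step 4: prey: 12+3-18=0; pred: 52+12-10=54
Step 5: prey: 0+0-0=0; pred: 54+0-10=44
Step 6: prey: 0+0-0=0; pred: 44+0-8=36
Step 7: prey: 0+0-0=0; pred: 36+0-7=29

Answer: 0 29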